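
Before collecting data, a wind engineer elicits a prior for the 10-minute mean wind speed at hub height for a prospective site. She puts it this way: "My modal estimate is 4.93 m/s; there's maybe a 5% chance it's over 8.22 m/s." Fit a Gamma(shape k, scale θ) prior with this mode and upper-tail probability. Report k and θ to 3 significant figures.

Gamma(k,θ) with k>1 has mode (k−1)θ, so θ = 4.93/(k−1).
Need P(X < 8.22) = 0.95 with θ tied to k this way. Start at k = 2, θ = 4.93: P(X<8.22) ≈ 0.497.
Too low — raise k to concentrate. Iterating converges to k ≈ 11.7.
Then θ = 4.93/(11.7−1) ≈ 0.461.

k ≈ 11.7, θ ≈ 0.461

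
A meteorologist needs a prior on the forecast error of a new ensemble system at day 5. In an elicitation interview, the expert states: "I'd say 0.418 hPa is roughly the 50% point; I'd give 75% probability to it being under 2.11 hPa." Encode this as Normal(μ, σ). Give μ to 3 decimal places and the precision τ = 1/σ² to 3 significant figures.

μ = 0.418, τ = 0.159

For Normal(μ,σ), the p-quantile is μ + z_p·σ. Here z_{0.5} = 0, z_{0.75} = 0.6745.
So 0.418 = μ + 0σ and 2.11 = μ + 0.6745σ.
Subtracting: σ = (2.11 − 0.418)/(0.6745 − (0)) = 2.509.
Then μ = 0.418 − (0)·2.509 = 0.418.
Precision τ = 1/σ² = 1/2.509² = 0.159.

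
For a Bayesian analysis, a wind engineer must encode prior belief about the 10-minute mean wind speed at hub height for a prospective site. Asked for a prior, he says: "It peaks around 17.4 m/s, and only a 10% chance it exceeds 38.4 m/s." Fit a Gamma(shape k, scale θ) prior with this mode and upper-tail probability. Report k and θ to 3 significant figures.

k ≈ 4.07, θ ≈ 5.67

Gamma(k,θ) with k>1 has mode (k−1)θ, so θ = 17.4/(k−1).
Need P(X < 38.4) = 0.9 with θ tied to k this way. Start at k = 2, θ = 17.4: P(X<38.4) ≈ 0.647.
Too low — raise k to concentrate. Iterating converges to k ≈ 4.07.
Then θ = 17.4/(4.07−1) ≈ 5.67.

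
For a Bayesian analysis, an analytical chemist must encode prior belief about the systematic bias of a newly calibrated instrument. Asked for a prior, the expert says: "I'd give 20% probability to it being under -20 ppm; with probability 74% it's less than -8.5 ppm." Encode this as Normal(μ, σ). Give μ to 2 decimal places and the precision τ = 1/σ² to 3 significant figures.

The p-quantile of Normal(μ,σ) is μ + z_p·σ, with z_{0.2} = -0.8416 and z_{0.74} = 0.6433.
Eliminate σ: μ = (z₂·x₁ − z₁·x₂)/(z₂ − z₁) = (0.6433·-20 − (-0.8416)·-8.5)/1.485 = -13.48.
Then σ = (x₂ − x₁)/(z₂ − z₁) = (-8.5 − -20)/1.485 = 7.74.
Precision τ = 1/σ² = 1/7.744² = 0.0167.

μ = -13.48, τ = 0.0167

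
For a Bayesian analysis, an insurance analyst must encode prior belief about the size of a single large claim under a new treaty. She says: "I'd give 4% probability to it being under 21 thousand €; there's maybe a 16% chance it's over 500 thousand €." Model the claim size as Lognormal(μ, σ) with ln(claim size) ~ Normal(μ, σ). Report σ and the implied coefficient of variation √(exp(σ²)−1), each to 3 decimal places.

σ ≈ 1.155, CV ≈ 1.672

If T ~ Lognormal(μ,σ) then ln T ~ Normal(μ,σ), so the p-quantile of ln T is μ + z_p·σ.
ln(21) = 3.045 and ln(500) = 6.215; z_{0.04} = -1.751, z_{0.84} = 0.9945.
σ = (6.215 − 3.045)/(0.9945 − (-1.751)) = 1.155.
μ = 3.045 − (-1.751)·1.155 = 5.066.
CV = √(exp(σ²)−1) = √(exp(1.3336)−1) = 1.672.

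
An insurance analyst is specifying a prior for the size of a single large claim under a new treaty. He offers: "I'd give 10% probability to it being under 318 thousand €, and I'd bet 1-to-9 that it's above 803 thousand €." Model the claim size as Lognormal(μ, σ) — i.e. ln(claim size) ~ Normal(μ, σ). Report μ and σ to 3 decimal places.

μ ≈ 6.225, σ ≈ 0.361

If T ~ Lognormal(μ,σ) then ln T ~ Normal(μ,σ), so the p-quantile of ln T is μ + z_p·σ.
ln(318) = 5.762 and ln(803) = 6.688; z_{0.1} = -1.282, z_{0.9} = 1.282.
σ = (6.688 − 5.762)/(1.282 − (-1.282)) = 0.361.
μ = 5.762 − (-1.282)·0.361 = 6.225.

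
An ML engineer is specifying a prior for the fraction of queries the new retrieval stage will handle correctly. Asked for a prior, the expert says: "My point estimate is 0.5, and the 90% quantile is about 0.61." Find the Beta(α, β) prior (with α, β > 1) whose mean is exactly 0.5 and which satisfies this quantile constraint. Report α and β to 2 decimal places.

With mean 0.5 fixed, write α = 0.5s, β = 0.5s where s = α+β.
Need P(θ < 0.61) = 0.9 under Beta(0.5s, 0.5s). Normal approximation: (q−m)/√(m(1−m)/s) ≈ z_{0.9} = 1.28, so s ≈ 0.5·0.5·(1.28)²/(0.61−0.5)² = 33.9.
At s = 33.9: P(θ<0.61) ≈ 0.901. Adjusting to match 0.9 gives s ≈ 33.60.
So α = 0.5·33.60 ≈ 16.80, β = 0.5·33.60 ≈ 16.80.

α ≈ 16.80, β ≈ 16.80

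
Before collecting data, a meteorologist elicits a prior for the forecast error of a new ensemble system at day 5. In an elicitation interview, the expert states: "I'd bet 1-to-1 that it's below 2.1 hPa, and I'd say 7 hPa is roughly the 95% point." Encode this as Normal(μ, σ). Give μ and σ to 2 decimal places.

μ = 2.10, σ = 2.98

For Normal(μ,σ), the p-quantile is μ + z_p·σ. Here z_{0.5} = 0, z_{0.95} = 1.645.
So 2.1 = μ + 0σ and 7 = μ + 1.645σ.
Subtracting: σ = (7 − 2.1)/(1.645 − (0)) = 2.98.
Then μ = 2.1 − (0)·2.98 = 2.10.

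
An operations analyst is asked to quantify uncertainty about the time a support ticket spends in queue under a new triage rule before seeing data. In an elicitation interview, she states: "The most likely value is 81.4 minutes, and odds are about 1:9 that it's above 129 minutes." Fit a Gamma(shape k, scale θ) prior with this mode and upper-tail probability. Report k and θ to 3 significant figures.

k ≈ 9.85, θ ≈ 9.2

Gamma(k,θ) with k>1 has mode (k−1)θ, so θ = 81.4/(k−1).
Need P(X < 129) = 0.9 with θ tied to k this way. Start at k = 2, θ = 81.4: P(X<129) ≈ 0.470.
Too low — raise k to concentrate. Iterating converges to k ≈ 9.85.
Then θ = 81.4/(9.85−1) ≈ 9.2.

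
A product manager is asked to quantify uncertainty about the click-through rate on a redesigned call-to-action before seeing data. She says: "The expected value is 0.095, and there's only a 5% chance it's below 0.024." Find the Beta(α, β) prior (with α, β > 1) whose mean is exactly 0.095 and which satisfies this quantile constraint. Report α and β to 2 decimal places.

With mean 0.095 fixed, write α = 0.095s, β = 0.905s where s = α+β.
Need P(θ < 0.024) = 0.05 under Beta(0.095s, 0.905s). Normal approximation: (q−m)/√(m(1−m)/s) ≈ z_{0.05} = -1.64, so s ≈ 0.095·0.905·(-1.64)²/(0.024−0.095)² = 46.1.
At s = 46.1: P(θ<0.024) ≈ 0.013. Adjusting to match 0.05 gives s ≈ 27.42.
So α = 0.095·27.42 ≈ 2.60, β = 0.905·27.42 ≈ 24.81.

α ≈ 2.60, β ≈ 24.81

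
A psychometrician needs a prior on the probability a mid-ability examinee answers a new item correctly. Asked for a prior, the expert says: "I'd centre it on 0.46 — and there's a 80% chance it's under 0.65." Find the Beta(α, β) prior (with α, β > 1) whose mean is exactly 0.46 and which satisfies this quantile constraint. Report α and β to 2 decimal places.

α ≈ 2.26, β ≈ 2.65

With mean 0.46 fixed, write α = 0.46s, β = 0.54s where s = α+β.
Need P(θ < 0.65) = 0.8 under Beta(0.46s, 0.54s). Normal approximation: (q−m)/√(m(1−m)/s) ≈ z_{0.8} = 0.842, so s ≈ 0.46·0.54·(0.842)²/(0.65−0.46)² = 4.9.
At s = 4.9: P(θ<0.65) ≈ 0.799. Adjusting to match 0.8 gives s ≈ 4.91.
So α = 0.46·4.91 ≈ 2.26, β = 0.54·4.91 ≈ 2.65.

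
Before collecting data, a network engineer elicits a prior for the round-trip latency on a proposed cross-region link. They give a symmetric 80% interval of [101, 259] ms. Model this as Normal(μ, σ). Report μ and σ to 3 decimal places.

A symmetric 80% interval runs μ ± z·σ with z = 1.282.
Half-width = 79, so σ = 79/1.282 = 61.644.
μ is the interval midpoint, 180.000.

μ = 180.000, σ = 61.644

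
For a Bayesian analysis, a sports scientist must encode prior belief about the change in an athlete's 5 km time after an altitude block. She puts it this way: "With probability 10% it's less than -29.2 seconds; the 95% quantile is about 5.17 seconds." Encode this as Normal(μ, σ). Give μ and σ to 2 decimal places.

The p-quantile of Normal(μ,σ) is μ + z_p·σ, with z_{0.1} = -1.282 and z_{0.95} = 1.645.
Eliminate σ: μ = (z₂·x₁ − z₁·x₂)/(z₂ − z₁) = (1.645·-29.2 − (-1.282)·5.17)/2.926 = -14.15.
Then σ = (x₂ − x₁)/(z₂ − z₁) = (5.17 − -29.2)/2.926 = 11.74.

μ = -14.15, σ = 11.74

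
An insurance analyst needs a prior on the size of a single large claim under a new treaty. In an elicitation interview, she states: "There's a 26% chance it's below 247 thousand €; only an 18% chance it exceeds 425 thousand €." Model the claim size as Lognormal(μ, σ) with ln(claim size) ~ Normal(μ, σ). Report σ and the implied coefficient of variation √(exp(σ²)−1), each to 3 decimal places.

If T ~ Lognormal(μ,σ) then ln T ~ Normal(μ,σ), so the p-quantile of ln T is μ + z_p·σ.
ln(247) = 5.509 and ln(425) = 6.052; z_{0.26} = -0.6433, z_{0.82} = 0.9154.
σ = (6.052 − 5.509)/(0.9154 − (-0.6433)) = 0.348.
μ = 5.509 − (-0.6433)·0.348 = 5.733.
CV = √(exp(σ²)−1) = √(exp(0.1212)−1) = 0.359.

σ ≈ 0.348, CV ≈ 0.359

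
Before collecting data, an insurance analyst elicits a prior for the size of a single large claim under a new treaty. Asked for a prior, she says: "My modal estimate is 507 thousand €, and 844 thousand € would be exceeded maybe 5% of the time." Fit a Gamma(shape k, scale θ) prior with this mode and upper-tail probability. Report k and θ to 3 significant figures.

k ≈ 11.8, θ ≈ 47.1

Gamma(k,θ) with k>1 has mode (k−1)θ, so θ = 507/(k−1).
Need P(X < 844) = 0.95 with θ tied to k this way. Start at k = 2, θ = 507: P(X<844) ≈ 0.496.
Too low — raise k to concentrate. Iterating converges to k ≈ 11.8.
Then θ = 507/(11.8−1) ≈ 47.1.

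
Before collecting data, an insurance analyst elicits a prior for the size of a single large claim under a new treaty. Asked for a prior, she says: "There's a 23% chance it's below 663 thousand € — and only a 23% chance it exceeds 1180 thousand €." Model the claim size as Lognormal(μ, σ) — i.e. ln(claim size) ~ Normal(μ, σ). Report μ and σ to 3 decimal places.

μ ≈ 6.785, σ ≈ 0.390

If T ~ Lognormal(μ,σ) then ln T ~ Normal(μ,σ), so the p-quantile of ln T is μ + z_p·σ.
ln(663) = 6.497 and ln(1180) = 7.073; z_{0.23} = -0.7388, z_{0.77} = 0.7388.
σ = (7.073 − 6.497)/(0.7388 − (-0.7388)) = 0.390.
μ = 6.497 − (-0.7388)·0.390 = 6.785.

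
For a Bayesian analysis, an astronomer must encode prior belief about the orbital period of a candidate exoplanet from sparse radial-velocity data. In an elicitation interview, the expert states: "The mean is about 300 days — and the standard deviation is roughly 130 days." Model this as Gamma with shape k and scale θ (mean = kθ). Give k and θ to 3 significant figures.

k ≈ 5.33, θ ≈ 56.3

For Gamma(k, scale θ): mean = kθ, variance = kθ², so CV = 1/√k.
CV = SD/mean = 130/300 = 0.4333, hence k = 1/CV² = 5.33.
Then θ = mean/k = 300/5.33 = 56.3.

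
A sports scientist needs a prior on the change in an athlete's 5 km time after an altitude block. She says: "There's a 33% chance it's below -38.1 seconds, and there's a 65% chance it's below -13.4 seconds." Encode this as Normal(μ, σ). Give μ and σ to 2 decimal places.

For Normal(μ,σ), the p-quantile is μ + z_p·σ. Here z_{0.33} = -0.4399, z_{0.65} = 0.3853.
So -38.1 = μ − 0.4399σ and -13.4 = μ + 0.3853σ.
Subtracting: σ = (-13.4 − -38.1)/(0.3853 − (-0.4399)) = 29.93.
Then μ = -38.1 − (-0.4399)·29.93 = -24.93.

μ = -24.93, σ = 29.93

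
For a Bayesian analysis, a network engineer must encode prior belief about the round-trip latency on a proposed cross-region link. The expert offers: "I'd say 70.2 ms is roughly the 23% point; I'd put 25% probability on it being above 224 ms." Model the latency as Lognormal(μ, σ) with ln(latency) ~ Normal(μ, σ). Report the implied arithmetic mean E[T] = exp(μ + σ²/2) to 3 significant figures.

If T ~ Lognormal(μ,σ) then ln T ~ Normal(μ,σ), so the p-quantile of ln T is μ + z_p·σ.
ln(70.2) = 4.251 and ln(224) = 5.412; z_{0.23} = -0.7388, z_{0.75} = 0.6745.
σ = (5.412 − 4.251)/(0.6745 − (-0.7388)) = 0.821.
μ = 4.251 − (-0.7388)·0.821 = 4.858.
E[T] = exp(μ + σ²/2) = exp(4.858 + 0.3370) = 180 ms.

E[T] ≈ 180 ms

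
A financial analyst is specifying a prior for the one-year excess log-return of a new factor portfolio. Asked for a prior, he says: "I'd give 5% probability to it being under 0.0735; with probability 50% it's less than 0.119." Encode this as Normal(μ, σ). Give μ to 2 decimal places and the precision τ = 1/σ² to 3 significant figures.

μ = 0.12, τ = 1310

The p-quantile of Normal(μ,σ) is μ + z_p·σ, with z_{0.05} = -1.645 and z_{0.5} = 0.
Eliminate σ: μ = (z₂·x₁ − z₁·x₂)/(z₂ − z₁) = (0·0.0735 − (-1.645)·0.119)/1.645 = 0.12.
Then σ = (x₂ − x₁)/(z₂ − z₁) = (0.119 − 0.0735)/1.645 = 0.03.
Precision τ = 1/σ² = 1/0.02766² = 1310.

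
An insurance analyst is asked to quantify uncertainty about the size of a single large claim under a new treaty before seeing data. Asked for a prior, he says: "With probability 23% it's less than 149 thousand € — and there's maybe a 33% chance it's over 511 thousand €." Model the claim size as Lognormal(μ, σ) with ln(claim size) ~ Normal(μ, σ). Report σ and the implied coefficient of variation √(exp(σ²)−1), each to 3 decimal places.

σ ≈ 1.046, CV ≈ 1.408

If T ~ Lognormal(μ,σ) then ln T ~ Normal(μ,σ), so the p-quantile of ln T is μ + z_p·σ.
ln(149) = 5.004 and ln(511) = 6.236; z_{0.23} = -0.7388, z_{0.67} = 0.4399.
σ = (6.236 − 5.004)/(0.4399 − (-0.7388)) = 1.046.
μ = 5.004 − (-0.7388)·1.046 = 5.776.
CV = √(exp(σ²)−1) = √(exp(1.0931)−1) = 1.408.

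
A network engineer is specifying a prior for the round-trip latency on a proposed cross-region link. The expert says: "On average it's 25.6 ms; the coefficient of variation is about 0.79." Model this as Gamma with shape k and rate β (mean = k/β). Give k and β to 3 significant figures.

For Gamma(k, rate β): mean = k/β, variance = k/β², so CV = 1/√k.
CV = 0.79, hence k = 1/CV² = 1.6.
Then β = k/mean = 1.6/25.6 = 0.0626.

k ≈ 1.6, β ≈ 0.0626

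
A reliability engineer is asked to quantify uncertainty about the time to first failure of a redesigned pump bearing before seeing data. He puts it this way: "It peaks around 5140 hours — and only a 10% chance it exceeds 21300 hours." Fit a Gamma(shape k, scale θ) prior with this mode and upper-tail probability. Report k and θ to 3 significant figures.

k ≈ 1.9, θ ≈ 5690

Gamma(k,θ) with k>1 has mode (k−1)θ, so θ = 5140/(k−1).
Need P(X < 21300) = 0.9 with θ tied to k this way. Start at k = 2, θ = 5140: P(X<21300) ≈ 0.918.
Too high — lower k to spread out. Iterating converges to k ≈ 1.9.
Then θ = 5140/(1.9−1) ≈ 5690.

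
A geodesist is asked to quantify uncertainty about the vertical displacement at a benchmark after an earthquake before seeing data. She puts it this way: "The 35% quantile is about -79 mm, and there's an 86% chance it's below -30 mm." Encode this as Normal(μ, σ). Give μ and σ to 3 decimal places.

μ = -66.118, σ = 33.432

The p-quantile of Normal(μ,σ) is μ + z_p·σ, with z_{0.35} = -0.3853 and z_{0.86} = 1.08.
Eliminate σ: μ = (z₂·x₁ − z₁·x₂)/(z₂ − z₁) = (1.08·-79 − (-0.3853)·-30)/1.466 = -66.118.
Then σ = (x₂ − x₁)/(z₂ − z₁) = (-30 − -79)/1.466 = 33.432.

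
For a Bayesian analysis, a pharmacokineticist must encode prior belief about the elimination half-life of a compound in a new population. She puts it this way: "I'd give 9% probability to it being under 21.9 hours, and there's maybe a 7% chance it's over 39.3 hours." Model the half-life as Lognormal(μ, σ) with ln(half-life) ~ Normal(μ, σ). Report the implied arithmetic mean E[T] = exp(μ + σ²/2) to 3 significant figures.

If T ~ Lognormal(μ,σ) then ln T ~ Normal(μ,σ), so the p-quantile of ln T is μ + z_p·σ.
ln(21.9) = 3.086 and ln(39.3) = 3.671; z_{0.09} = -1.341, z_{0.93} = 1.476.
σ = (3.671 − 3.086)/(1.476 − (-1.341)) = 0.208.
μ = 3.086 − (-1.341)·0.208 = 3.365.
E[T] = exp(μ + σ²/2) = exp(3.365 + 0.0216) = 29.6 hours.

E[T] ≈ 29.6 hours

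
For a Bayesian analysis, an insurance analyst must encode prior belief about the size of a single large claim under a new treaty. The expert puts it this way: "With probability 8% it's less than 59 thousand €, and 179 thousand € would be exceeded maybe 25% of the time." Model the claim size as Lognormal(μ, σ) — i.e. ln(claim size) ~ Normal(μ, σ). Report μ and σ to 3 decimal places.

μ ≈ 4.827, σ ≈ 0.534

If T ~ Lognormal(μ,σ) then ln T ~ Normal(μ,σ), so the p-quantile of ln T is μ + z_p·σ.
ln(59) = 4.078 and ln(179) = 5.187; z_{0.08} = -1.405, z_{0.75} = 0.6745.
σ = (5.187 − 4.078)/(0.6745 − (-1.405)) = 0.534.
μ = 4.078 − (-1.405)·0.534 = 4.827.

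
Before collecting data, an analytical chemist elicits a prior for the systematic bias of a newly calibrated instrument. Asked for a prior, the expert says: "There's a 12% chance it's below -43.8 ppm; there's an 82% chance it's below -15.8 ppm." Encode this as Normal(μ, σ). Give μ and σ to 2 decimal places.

μ = -28.06, σ = 13.39

For Normal(μ,σ), the p-quantile is μ + z_p·σ. Here z_{0.12} = -1.175, z_{0.82} = 0.9154.
So -43.8 = μ − 1.175σ and -15.8 = μ + 0.9154σ.
Subtracting: σ = (-15.8 − -43.8)/(0.9154 − (-1.175)) = 13.39.
Then μ = -43.8 − (-1.175)·13.39 = -28.06.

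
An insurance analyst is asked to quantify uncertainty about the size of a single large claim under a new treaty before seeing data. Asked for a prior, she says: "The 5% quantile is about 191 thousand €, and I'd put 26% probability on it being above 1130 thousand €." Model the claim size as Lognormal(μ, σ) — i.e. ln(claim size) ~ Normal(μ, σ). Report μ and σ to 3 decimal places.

If T ~ Lognormal(μ,σ) then ln T ~ Normal(μ,σ), so the p-quantile of ln T is μ + z_p·σ.
ln(191) = 5.252 and ln(1130) = 7.03; z_{0.05} = -1.645, z_{0.74} = 0.6433.
σ = (7.03 − 5.252)/(0.6433 − (-1.645)) = 0.777.
μ = 5.252 − (-1.645)·0.777 = 6.530.

μ ≈ 6.530, σ ≈ 0.777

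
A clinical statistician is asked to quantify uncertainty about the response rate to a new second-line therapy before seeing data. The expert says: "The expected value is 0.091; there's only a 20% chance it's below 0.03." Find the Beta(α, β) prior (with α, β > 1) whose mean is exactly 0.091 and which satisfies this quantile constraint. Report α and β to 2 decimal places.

With mean 0.091 fixed, write α = 0.091s, β = 0.909s where s = α+β.
Need P(θ < 0.03) = 0.2 under Beta(0.091s, 0.909s). Normal approximation: (q−m)/√(m(1−m)/s) ≈ z_{0.2} = -0.842, so s ≈ 0.091·0.909·(-0.842)²/(0.03−0.091)² = 15.7.
At s = 15.7: P(θ<0.03) ≈ 0.190. Adjusting to match 0.2 gives s ≈ 14.96.
So α = 0.091·14.96 ≈ 1.36, β = 0.909·14.96 ≈ 13.59.

α ≈ 1.36, β ≈ 13.59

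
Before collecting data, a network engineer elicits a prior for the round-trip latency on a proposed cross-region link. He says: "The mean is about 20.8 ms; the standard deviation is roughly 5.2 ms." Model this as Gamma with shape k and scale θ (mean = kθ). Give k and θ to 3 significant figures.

k ≈ 16, θ ≈ 1.3

For Gamma(k, scale θ): mean = kθ, variance = kθ², so CV = 1/√k.
CV = SD/mean = 5.2/20.8 = 0.25, hence k = 1/CV² = 16.
Then θ = mean/k = 20.8/16 = 1.3.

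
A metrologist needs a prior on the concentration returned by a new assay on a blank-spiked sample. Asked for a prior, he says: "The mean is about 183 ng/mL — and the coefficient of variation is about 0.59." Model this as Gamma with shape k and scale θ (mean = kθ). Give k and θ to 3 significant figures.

For Gamma(k, scale θ): mean = kθ, variance = kθ², so CV = 1/√k.
CV = 0.59, hence k = 1/CV² = 2.87.
Then θ = mean/k = 183/2.87 = 63.7.

k ≈ 2.87, θ ≈ 63.7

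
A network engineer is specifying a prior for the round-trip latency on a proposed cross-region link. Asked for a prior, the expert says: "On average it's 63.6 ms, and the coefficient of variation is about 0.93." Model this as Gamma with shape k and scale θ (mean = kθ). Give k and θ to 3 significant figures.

For Gamma(k, scale θ): mean = kθ, variance = kθ², so CV = 1/√k.
CV = 0.93, hence k = 1/CV² = 1.16.
Then θ = mean/k = 63.6/1.16 = 55.

k ≈ 1.16, θ ≈ 55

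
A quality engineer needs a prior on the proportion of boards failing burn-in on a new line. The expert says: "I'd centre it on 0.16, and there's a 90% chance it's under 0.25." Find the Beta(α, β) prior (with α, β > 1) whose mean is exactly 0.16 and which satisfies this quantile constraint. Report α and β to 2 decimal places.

With mean 0.16 fixed, write α = 0.16s, β = 0.84s where s = α+β.
Need P(θ < 0.25) = 0.9 under Beta(0.16s, 0.84s). Normal approximation: (q−m)/√(m(1−m)/s) ≈ z_{0.9} = 1.28, so s ≈ 0.16·0.84·(1.28)²/(0.25−0.16)² = 27.3.
At s = 27.3: P(θ<0.25) ≈ 0.893. Adjusting to match 0.9 gives s ≈ 29.29.
So α = 0.16·29.29 ≈ 4.69, β = 0.84·29.29 ≈ 24.60.

α ≈ 4.69, β ≈ 24.60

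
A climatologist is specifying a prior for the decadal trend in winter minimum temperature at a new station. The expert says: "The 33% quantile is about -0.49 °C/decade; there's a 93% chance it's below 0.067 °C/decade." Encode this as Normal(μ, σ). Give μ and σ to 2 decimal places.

The p-quantile of Normal(μ,σ) is μ + z_p·σ, with z_{0.33} = -0.4399 and z_{0.93} = 1.476.
Eliminate σ: μ = (z₂·x₁ − z₁·x₂)/(z₂ − z₁) = (1.476·-0.49 − (-0.4399)·0.067)/1.916 = -0.36.
Then σ = (x₂ − x₁)/(z₂ − z₁) = (0.067 − -0.49)/1.916 = 0.29.

μ = -0.36, σ = 0.29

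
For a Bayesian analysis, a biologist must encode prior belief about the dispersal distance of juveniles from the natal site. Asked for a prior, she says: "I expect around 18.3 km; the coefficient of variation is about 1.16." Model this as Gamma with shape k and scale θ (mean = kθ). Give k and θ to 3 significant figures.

k ≈ 0.743, θ ≈ 24.6

For Gamma(k, scale θ): mean = kθ, variance = kθ², so CV = 1/√k.
CV = 1.16, hence k = 1/CV² = 0.743.
Then θ = mean/k = 18.3/0.743 = 24.6.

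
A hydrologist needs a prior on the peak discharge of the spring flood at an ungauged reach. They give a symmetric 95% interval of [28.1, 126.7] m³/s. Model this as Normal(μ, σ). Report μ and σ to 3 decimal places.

A symmetric 95% interval runs μ ± z·σ with z = 1.96.
Half-width = 49.3, so σ = 49.3/1.96 = 25.154.
μ is the interval midpoint, 77.400.

μ = 77.400, σ = 25.154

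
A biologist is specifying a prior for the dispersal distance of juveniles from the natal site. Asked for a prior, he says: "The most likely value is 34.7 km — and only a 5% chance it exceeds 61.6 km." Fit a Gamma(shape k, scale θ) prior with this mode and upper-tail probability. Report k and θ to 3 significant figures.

k ≈ 9.47, θ ≈ 4.1

Gamma(k,θ) with k>1 has mode (k−1)θ, so θ = 34.7/(k−1).
Need P(X < 61.6) = 0.95 with θ tied to k this way. Start at k = 2, θ = 34.7: P(X<61.6) ≈ 0.530.
Too low — raise k to concentrate. Iterating converges to k ≈ 9.47.
Then θ = 34.7/(9.47−1) ≈ 4.1.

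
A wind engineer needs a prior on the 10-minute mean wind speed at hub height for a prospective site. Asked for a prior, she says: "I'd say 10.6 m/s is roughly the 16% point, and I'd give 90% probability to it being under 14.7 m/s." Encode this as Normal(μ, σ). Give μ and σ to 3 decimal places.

The p-quantile of Normal(μ,σ) is μ + z_p·σ, with z_{0.16} = -0.9945 and z_{0.9} = 1.282.
Eliminate σ: μ = (z₂·x₁ − z₁·x₂)/(z₂ − z₁) = (1.282·10.6 − (-0.9945)·14.7)/2.276 = 12.391.
Then σ = (x₂ − x₁)/(z₂ − z₁) = (14.7 − 10.6)/2.276 = 1.801.

μ = 12.391, σ = 1.801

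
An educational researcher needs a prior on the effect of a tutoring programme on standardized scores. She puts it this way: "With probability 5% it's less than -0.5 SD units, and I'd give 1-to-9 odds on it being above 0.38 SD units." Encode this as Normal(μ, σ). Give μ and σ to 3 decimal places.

μ = -0.005, σ = 0.301

The p-quantile of Normal(μ,σ) is μ + z_p·σ, with z_{0.05} = -1.645 and z_{0.9} = 1.282.
Eliminate σ: μ = (z₂·x₁ − z₁·x₂)/(z₂ − z₁) = (1.282·-0.5 − (-1.645)·0.38)/2.926 = -0.005.
Then σ = (x₂ − x₁)/(z₂ − z₁) = (0.38 − -0.5)/2.926 = 0.301.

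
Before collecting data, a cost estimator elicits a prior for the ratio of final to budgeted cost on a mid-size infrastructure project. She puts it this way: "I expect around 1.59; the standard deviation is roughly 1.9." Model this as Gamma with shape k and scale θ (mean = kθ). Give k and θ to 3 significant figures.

k ≈ 0.7, θ ≈ 2.27

For Gamma(k, scale θ): mean = kθ, variance = kθ², so CV = 1/√k.
CV = SD/mean = 1.9/1.59 = 1.195, hence k = 1/CV² = 0.7.
Then θ = mean/k = 1.59/0.7 = 2.27.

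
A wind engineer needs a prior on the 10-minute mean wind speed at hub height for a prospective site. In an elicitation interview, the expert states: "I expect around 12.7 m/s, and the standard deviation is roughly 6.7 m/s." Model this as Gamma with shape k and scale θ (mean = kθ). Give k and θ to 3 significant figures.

k ≈ 3.59, θ ≈ 3.53

For Gamma(k, scale θ): mean = kθ, variance = kθ², so CV = 1/√k.
CV = SD/mean = 6.7/12.7 = 0.5276, hence k = 1/CV² = 3.59.
Then θ = mean/k = 12.7/3.59 = 3.53.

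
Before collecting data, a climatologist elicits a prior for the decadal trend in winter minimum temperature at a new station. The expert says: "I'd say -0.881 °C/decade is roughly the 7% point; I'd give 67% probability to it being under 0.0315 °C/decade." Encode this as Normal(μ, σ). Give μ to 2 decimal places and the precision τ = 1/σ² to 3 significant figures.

μ = -0.18, τ = 4.41

The p-quantile of Normal(μ,σ) is μ + z_p·σ, with z_{0.07} = -1.476 and z_{0.67} = 0.4399.
Eliminate σ: μ = (z₂·x₁ − z₁·x₂)/(z₂ − z₁) = (0.4399·-0.881 − (-1.476)·0.0315)/1.916 = -0.18.
Then σ = (x₂ − x₁)/(z₂ − z₁) = (0.0315 − -0.881)/1.916 = 0.48.
Precision τ = 1/σ² = 1/0.4763² = 4.41.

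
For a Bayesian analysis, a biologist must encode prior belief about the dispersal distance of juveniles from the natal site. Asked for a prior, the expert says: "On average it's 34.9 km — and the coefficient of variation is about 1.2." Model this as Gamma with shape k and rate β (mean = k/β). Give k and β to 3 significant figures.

k ≈ 0.694, β ≈ 0.0199

For Gamma(k, rate β): mean = k/β, variance = k/β², so CV = 1/√k.
CV = 1.2, hence k = 1/CV² = 0.694.
Then β = k/mean = 0.694/34.9 = 0.0199.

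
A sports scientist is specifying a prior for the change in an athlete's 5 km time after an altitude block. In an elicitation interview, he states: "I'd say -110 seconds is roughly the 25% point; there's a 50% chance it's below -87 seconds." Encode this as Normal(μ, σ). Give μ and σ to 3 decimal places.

For Normal(μ,σ), the p-quantile is μ + z_p·σ. Here z_{0.25} = -0.6745, z_{0.5} = 0.
So -110 = μ − 0.6745σ and -87 = μ + 0σ.
Subtracting: σ = (-87 − -110)/(0 − (-0.6745)) = 34.100.
Then μ = -110 − (-0.6745)·34.100 = -87.000.

μ = -87.000, σ = 34.100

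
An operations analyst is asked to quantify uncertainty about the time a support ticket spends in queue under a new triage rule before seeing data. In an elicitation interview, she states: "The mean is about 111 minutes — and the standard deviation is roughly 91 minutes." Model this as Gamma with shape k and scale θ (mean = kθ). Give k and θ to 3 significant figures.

For Gamma(k, scale θ): mean = kθ, variance = kθ², so CV = 1/√k.
CV = SD/mean = 91/111 = 0.8198, hence k = 1/CV² = 1.49.
Then θ = mean/k = 111/1.49 = 74.6.

k ≈ 1.49, θ ≈ 74.6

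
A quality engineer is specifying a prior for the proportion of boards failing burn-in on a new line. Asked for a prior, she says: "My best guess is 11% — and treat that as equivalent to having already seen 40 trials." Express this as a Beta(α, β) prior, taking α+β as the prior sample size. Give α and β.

α = 4.4, β = 35.6

Under the effective-sample-size interpretation, Beta(α, β) has prior mean α/(α+β) and prior sample size α+β.
So α+β = 40 and α/(α+β) = 0.11, giving α = 0.11·40 = 4.4 and β = 40 − 4.4 = 35.6.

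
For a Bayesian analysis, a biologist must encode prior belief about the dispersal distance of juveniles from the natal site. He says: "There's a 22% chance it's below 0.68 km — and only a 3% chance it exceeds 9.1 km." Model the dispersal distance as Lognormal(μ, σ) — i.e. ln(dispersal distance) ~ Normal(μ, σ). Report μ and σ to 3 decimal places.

μ ≈ 0.369, σ ≈ 0.978

If T ~ Lognormal(μ,σ) then ln T ~ Normal(μ,σ), so the p-quantile of ln T is μ + z_p·σ.
ln(0.68) = -0.3857 and ln(9.1) = 2.208; z_{0.22} = -0.7722, z_{0.97} = 1.881.
σ = (2.208 − -0.3857)/(1.881 − (-0.7722)) = 0.978.
μ = -0.3857 − (-0.7722)·0.978 = 0.369.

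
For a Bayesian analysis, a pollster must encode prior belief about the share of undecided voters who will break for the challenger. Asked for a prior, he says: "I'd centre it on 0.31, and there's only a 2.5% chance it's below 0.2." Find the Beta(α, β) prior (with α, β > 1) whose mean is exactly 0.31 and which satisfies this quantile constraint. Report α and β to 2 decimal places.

With mean 0.31 fixed, write α = 0.31s, β = 0.69s where s = α+β.
Need P(θ < 0.2) = 0.025 under Beta(0.31s, 0.69s). Normal approximation: (q−m)/√(m(1−m)/s) ≈ z_{0.025} = -1.96, so s ≈ 0.31·0.69·(-1.96)²/(0.2−0.31)² = 67.9.
At s = 67.9: P(θ<0.2) ≈ 0.018. Adjusting to match 0.025 gives s ≈ 59.44.
So α = 0.31·59.44 ≈ 18.43, β = 0.69·59.44 ≈ 41.02.

α ≈ 18.43, β ≈ 41.02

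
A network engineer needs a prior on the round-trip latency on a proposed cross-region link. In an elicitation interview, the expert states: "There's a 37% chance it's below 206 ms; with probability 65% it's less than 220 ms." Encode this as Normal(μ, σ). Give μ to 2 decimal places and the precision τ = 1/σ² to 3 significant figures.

For Normal(μ,σ), the p-quantile is μ + z_p·σ. Here z_{0.37} = -0.3319, z_{0.65} = 0.3853.
So 206 = μ − 0.3319σ and 220 = μ + 0.3853σ.
Subtracting: σ = (220 − 206)/(0.3853 − (-0.3319)) = 19.52.
Then μ = 206 − (-0.3319)·19.52 = 212.48.
Precision τ = 1/σ² = 1/19.52² = 0.00262.

μ = 212.48, τ = 0.00262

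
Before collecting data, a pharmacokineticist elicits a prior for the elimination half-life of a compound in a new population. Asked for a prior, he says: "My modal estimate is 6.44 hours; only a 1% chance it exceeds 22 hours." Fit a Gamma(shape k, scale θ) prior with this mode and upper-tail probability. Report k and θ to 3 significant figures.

k ≈ 3.89, θ ≈ 2.23

Gamma(k,θ) with k>1 has mode (k−1)θ, so θ = 6.44/(k−1).
Need P(X < 22) = 0.99 with θ tied to k this way. Start at k = 2, θ = 6.44: P(X<22) ≈ 0.855.
Too low — raise k to concentrate. Iterating converges to k ≈ 3.89.
Then θ = 6.44/(3.89−1) ≈ 2.23.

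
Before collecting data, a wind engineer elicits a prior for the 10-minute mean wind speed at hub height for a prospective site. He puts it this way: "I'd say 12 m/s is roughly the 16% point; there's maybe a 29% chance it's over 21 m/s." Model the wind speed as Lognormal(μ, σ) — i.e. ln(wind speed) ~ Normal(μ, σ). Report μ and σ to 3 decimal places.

If T ~ Lognormal(μ,σ) then ln T ~ Normal(μ,σ), so the p-quantile of ln T is μ + z_p·σ.
ln(12) = 2.485 and ln(21) = 3.045; z_{0.16} = -0.9945, z_{0.71} = 0.5534.
σ = (3.045 − 2.485)/(0.5534 − (-0.9945)) = 0.362.
μ = 2.485 − (-0.9945)·0.362 = 2.844.

μ ≈ 2.844, σ ≈ 0.362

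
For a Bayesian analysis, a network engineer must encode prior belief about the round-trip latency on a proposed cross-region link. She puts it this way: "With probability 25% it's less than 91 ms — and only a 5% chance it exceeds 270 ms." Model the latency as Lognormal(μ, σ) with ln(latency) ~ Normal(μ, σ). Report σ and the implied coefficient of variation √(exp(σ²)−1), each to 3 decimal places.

σ ≈ 0.469, CV ≈ 0.496

If T ~ Lognormal(μ,σ) then ln T ~ Normal(μ,σ), so the p-quantile of ln T is μ + z_p·σ.
ln(91) = 4.511 and ln(270) = 5.598; z_{0.25} = -0.6745, z_{0.95} = 1.645.
σ = (5.598 − 4.511)/(1.645 − (-0.6745)) = 0.469.
μ = 4.511 − (-0.6745)·0.469 = 4.827.
CV = √(exp(σ²)−1) = √(exp(0.2199)−1) = 0.496.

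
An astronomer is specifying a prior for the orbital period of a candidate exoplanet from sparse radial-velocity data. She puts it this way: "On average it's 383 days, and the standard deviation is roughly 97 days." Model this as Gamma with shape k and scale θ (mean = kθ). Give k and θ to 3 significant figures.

k ≈ 15.6, θ ≈ 24.6

For Gamma(k, scale θ): mean = kθ, variance = kθ², so CV = 1/√k.
CV = SD/mean = 97/383 = 0.2533, hence k = 1/CV² = 15.6.
Then θ = mean/k = 383/15.6 = 24.6.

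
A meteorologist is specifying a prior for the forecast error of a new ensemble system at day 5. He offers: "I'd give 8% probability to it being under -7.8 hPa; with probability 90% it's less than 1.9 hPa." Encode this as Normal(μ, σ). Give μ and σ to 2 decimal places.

For Normal(μ,σ), the p-quantile is μ + z_p·σ. Here z_{0.08} = -1.405, z_{0.9} = 1.282.
So -7.8 = μ − 1.405σ and 1.9 = μ + 1.282σ.
Subtracting: σ = (1.9 − -7.8)/(1.282 − (-1.405)) = 3.61.
Then μ = -7.8 − (-1.405)·3.61 = -2.73.

μ = -2.73, σ = 3.61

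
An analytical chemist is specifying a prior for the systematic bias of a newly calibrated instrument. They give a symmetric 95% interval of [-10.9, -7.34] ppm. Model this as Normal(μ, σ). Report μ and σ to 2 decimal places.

μ = -9.12, σ = 0.91

A symmetric 95% interval runs μ ± z·σ with z = 1.96.
Half-width = 1.78, so σ = 1.78/1.96 = 0.91.
μ is the interval midpoint, -9.12.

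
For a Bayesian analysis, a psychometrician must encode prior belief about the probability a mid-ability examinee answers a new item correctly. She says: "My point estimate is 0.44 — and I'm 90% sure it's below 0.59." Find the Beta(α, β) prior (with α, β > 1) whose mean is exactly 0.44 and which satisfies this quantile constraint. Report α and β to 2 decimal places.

α ≈ 7.92, β ≈ 10.08

With mean 0.44 fixed, write α = 0.44s, β = 0.56s where s = α+β.
Need P(θ < 0.59) = 0.9 under Beta(0.44s, 0.56s). Normal approximation: (q−m)/√(m(1−m)/s) ≈ z_{0.9} = 1.28, so s ≈ 0.44·0.56·(1.28)²/(0.59−0.44)² = 18.0.
At s = 18.0: P(θ<0.59) ≈ 0.900. Adjusting to match 0.9 gives s ≈ 18.00.
So α = 0.44·18.00 ≈ 7.92, β = 0.56·18.00 ≈ 10.08.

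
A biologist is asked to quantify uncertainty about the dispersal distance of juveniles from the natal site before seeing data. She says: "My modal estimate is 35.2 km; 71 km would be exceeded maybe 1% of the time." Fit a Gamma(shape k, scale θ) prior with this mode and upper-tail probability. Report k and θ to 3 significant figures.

k ≈ 11, θ ≈ 3.53

Gamma(k,θ) with k>1 has mode (k−1)θ, so θ = 35.2/(k−1).
Need P(X < 71) = 0.99 with θ tied to k this way. Start at k = 2, θ = 35.2: P(X<71) ≈ 0.599.
Too low — raise k to concentrate. Iterating converges to k ≈ 11.
Then θ = 35.2/(11−1) ≈ 3.53.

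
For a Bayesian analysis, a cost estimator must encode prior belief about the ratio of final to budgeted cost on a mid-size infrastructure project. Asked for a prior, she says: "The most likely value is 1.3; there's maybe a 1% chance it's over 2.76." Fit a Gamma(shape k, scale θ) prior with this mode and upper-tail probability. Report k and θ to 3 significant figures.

k ≈ 9.57, θ ≈ 0.152

Gamma(k,θ) with k>1 has mode (k−1)θ, so θ = 1.3/(k−1).
Need P(X < 2.76) = 0.99 with θ tied to k this way. Start at k = 2, θ = 1.3: P(X<2.76) ≈ 0.626.
Too low — raise k to concentrate. Iterating converges to k ≈ 9.57.
Then θ = 1.3/(9.57−1) ≈ 0.152.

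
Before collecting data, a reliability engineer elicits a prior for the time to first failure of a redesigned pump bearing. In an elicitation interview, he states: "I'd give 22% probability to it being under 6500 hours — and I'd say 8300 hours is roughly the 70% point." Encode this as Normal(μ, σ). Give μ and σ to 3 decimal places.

μ = 7571.999, σ = 1388.253

The p-quantile of Normal(μ,σ) is μ + z_p·σ, with z_{0.22} = -0.7722 and z_{0.7} = 0.5244.
Eliminate σ: μ = (z₂·x₁ − z₁·x₂)/(z₂ − z₁) = (0.5244·6500 − (-0.7722)·8300)/1.297 = 7571.999.
Then σ = (x₂ − x₁)/(z₂ − z₁) = (8300 − 6500)/1.297 = 1388.253.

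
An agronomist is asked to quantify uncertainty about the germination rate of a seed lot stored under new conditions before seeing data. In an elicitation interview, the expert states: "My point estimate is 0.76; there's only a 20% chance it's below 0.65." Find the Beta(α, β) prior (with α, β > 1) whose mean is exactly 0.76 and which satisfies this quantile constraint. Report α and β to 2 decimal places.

α ≈ 7.15, β ≈ 2.26

With mean 0.76 fixed, write α = 0.76s, β = 0.24s where s = α+β.
Need P(θ < 0.65) = 0.2 under Beta(0.76s, 0.24s). Normal approximation: (q−m)/√(m(1−m)/s) ≈ z_{0.2} = -0.842, so s ≈ 0.76·0.24·(-0.842)²/(0.65−0.76)² = 10.7.
At s = 10.7: P(θ<0.65) ≈ 0.189. Adjusting to match 0.2 gives s ≈ 9.41.
So α = 0.76·9.41 ≈ 7.15, β = 0.24·9.41 ≈ 2.26.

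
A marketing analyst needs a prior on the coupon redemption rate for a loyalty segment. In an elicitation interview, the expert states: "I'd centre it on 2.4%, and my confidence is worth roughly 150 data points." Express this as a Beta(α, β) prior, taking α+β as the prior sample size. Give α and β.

Under the effective-sample-size interpretation, Beta(α, β) has prior mean α/(α+β) and prior sample size α+β.
So α+β = 150 and α/(α+β) = 0.024, giving α = 0.024·150 = 3.6 and β = 150 − 3.6 = 146.4.

α = 3.6, β = 146.4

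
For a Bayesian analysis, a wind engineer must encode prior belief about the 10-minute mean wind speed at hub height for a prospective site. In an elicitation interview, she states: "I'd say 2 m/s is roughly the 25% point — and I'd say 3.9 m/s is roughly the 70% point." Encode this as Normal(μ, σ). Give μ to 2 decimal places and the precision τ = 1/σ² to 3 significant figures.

The p-quantile of Normal(μ,σ) is μ + z_p·σ, with z_{0.25} = -0.6745 and z_{0.7} = 0.5244.
Eliminate σ: μ = (z₂·x₁ − z₁·x₂)/(z₂ − z₁) = (0.5244·2 − (-0.6745)·3.9)/1.199 = 3.07.
Then σ = (x₂ − x₁)/(z₂ − z₁) = (3.9 − 2)/1.199 = 1.58.
Precision τ = 1/σ² = 1/1.585² = 0.398.

μ = 3.07, τ = 0.398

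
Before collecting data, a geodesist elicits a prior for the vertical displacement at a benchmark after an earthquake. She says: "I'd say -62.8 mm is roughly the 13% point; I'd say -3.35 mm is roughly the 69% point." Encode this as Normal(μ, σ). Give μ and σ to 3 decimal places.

μ = -21.521, σ = 36.647

The p-quantile of Normal(μ,σ) is μ + z_p·σ, with z_{0.13} = -1.126 and z_{0.69} = 0.4959.
Eliminate σ: μ = (z₂·x₁ − z₁·x₂)/(z₂ − z₁) = (0.4959·-62.8 − (-1.126)·-3.35)/1.622 = -21.521.
Then σ = (x₂ − x₁)/(z₂ − z₁) = (-3.35 − -62.8)/1.622 = 36.647.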